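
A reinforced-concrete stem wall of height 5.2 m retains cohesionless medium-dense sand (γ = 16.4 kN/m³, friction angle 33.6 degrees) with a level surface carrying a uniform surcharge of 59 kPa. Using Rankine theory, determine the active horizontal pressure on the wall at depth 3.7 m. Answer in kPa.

34.4 kPa

K_a = (1 − sin φ)/(1 + sin φ) = 0.2875.
σ_v = γz + q = 16.4 × 3.7 + 59 = 119.7 kPa.
σ_h = K_a σ_v = 0.2875 × 119.7 = 34.41 kPa.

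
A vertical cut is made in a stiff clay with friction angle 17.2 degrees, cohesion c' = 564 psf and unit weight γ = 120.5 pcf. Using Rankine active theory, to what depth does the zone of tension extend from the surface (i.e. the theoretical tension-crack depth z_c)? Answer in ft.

12.7 ft

K_a = tan²(45° − 17.2°/2) = 0.5436; √K_a = 0.7373.
The active pressure is zero where K_a γ z = 2c√K_a, so z_c = 2c/(γ√K_a) = 2×564/(120.5×0.7373) = 12.70 ft.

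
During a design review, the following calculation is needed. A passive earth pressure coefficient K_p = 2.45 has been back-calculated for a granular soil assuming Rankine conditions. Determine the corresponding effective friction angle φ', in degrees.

K_p = (1+sin φ)/(1−sin φ) ⇒ sin φ = (K_p − 1)/(K_p + 1) = 0.4203.
φ = arcsin(0.4203) = 24.85°.

24.9°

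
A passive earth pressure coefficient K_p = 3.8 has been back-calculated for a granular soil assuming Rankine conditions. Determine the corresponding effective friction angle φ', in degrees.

35.7°

K_p = (1+sin φ)/(1−sin φ) ⇒ sin φ = (K_p − 1)/(K_p + 1) = 0.5833.
φ = arcsin(0.5833) = 35.69°.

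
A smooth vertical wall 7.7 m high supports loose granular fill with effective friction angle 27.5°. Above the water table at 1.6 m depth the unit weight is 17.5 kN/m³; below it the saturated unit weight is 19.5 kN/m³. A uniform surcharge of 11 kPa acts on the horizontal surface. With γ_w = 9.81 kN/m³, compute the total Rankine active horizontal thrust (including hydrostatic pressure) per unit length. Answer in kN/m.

351 kN/m

K_a = tan²(45° − φ/2) = 0.3682.
γ' = 19.5 − 9.81 = 9.690 kN/m³. h₂ = H − d_w = 6.1 m.
σ'_h: at surface K_a·q = 4.050; at WT K_a(q+γd_w) = 14.36; at base K_a(q+γd_w+γ'h₂) = 36.13 kPa.
P₁ = ½(4.050+14.36)×1.6 = 14.73; P₂ = ½(14.36+36.13)×6.1 = 154.0; P_w = ½γ_w h₂² = 182.5.
Total = 14.73+154.0+182.5 = 351.2 kN/m.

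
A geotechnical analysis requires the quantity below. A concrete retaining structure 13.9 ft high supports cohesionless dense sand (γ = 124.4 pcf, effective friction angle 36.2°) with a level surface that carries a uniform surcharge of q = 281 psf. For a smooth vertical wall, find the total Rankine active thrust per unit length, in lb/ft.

K_a = tan²(45° − φ/2) = 0.2574.
Soil triangle: ½ K_a γ H² = 0.5×0.2574×124.4×13.9² = 3093 lb/ft.
Surcharge rectangle: K_a q H = 0.2574×281×13.9 = 1005 lb/ft.
Total = 3093 + 1005 = 4098 lb/ft.

4100 lb/ft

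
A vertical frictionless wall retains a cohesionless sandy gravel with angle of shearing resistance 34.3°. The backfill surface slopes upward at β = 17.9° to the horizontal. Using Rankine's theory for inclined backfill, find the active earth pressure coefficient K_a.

0.320

K_a = cos β · (cos β − √(cos²β − cos²φ)) / (cos β + √(cos²β − cos²φ)).
cos β = 0.9516, cos φ = 0.8261, √(cos²β − cos²φ) = 0.4723.
K_a = 0.9516 × (0.9516 − 0.4723)/(0.9516 + 0.4723) = 0.3203.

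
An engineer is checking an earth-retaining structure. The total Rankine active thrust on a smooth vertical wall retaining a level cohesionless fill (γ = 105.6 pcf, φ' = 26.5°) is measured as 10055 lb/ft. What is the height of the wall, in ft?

22.3 ft

K_a = 0.3829. P_a = ½ K_a γ H² ⇒ H = √(2P_a/(K_a γ)).
H = √(2×10055/(0.3829×105.6)) = 22.30 ft.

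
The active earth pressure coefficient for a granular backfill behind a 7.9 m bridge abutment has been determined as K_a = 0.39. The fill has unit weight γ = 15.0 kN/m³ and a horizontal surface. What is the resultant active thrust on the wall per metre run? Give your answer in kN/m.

183 kN/m

P = ½ K_a γ H² = 0.5 × 0.39 × 15.0 × 7.9² = 182.5 kN/m.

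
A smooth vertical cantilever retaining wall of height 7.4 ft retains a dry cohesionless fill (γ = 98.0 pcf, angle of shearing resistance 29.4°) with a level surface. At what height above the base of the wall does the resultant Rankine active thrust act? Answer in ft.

K_a = 0.3415.
The pressure distribution is triangular, so the resultant acts at H/3 above the base = 7.4/3 = 2.467 ft.

2.47 ft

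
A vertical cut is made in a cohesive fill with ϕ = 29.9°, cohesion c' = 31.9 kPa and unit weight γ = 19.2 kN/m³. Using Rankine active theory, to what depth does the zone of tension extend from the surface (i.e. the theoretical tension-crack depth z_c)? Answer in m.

5.74 m

K_a = tan²(45° − 29.9°/2) = 0.3347; √K_a = 0.5785.
The active pressure is zero where K_a γ z = 2c√K_a, so z_c = 2c/(γ√K_a) = 2×31.9/(19.2×0.5785) = 5.744 m.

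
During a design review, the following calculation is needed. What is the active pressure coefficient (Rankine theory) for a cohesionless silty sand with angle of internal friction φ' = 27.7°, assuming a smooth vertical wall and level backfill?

K_a = tan²(45° − φ/2) = tan²(31.15°) = 0.3653.

0.365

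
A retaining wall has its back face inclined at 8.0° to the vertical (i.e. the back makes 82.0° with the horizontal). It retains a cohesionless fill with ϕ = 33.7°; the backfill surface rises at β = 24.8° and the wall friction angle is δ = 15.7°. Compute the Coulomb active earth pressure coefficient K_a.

K_a = sin²(α+φ) / [sin²α · sin(α−δ) · (1 + √{sin(φ+δ)sin(φ−β) / (sin(α−δ)sin(α+β))})²].
With α = 82.0°, φ = 33.7°, δ = 15.7°, β = 24.8°: K_a = 0.4845.

0.485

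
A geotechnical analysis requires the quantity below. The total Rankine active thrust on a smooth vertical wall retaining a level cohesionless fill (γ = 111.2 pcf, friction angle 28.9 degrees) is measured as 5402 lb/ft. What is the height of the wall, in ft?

16.7 ft

K_a = 0.3484. P_a = ½ K_a γ H² ⇒ H = √(2P_a/(K_a γ)).
H = √(2×5402/(0.3484×111.2)) = 16.70 ft.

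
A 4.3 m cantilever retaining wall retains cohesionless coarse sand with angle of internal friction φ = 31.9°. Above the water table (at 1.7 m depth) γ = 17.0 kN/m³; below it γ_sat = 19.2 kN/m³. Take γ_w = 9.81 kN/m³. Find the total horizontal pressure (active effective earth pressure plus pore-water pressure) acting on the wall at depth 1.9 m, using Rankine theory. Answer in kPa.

11.5 kPa

K_a = (1 − sin φ)/(1 + sin φ) = 0.3085.
γ' = 19.2 − 9.81 = 9.390 kN/m³.
Effective vertical stress at 1.9 m: σ'_v = 17.0×1.7 + 9.390×0.200 = 30.78 kPa.
σ'_h = K_a σ'_v = 0.3085 × 30.78 = 9.496 kPa; u = γ_w × 0.200 = 1.962 kPa.
Total σ_h = 9.496 + 1.962 = 11.46 kPa.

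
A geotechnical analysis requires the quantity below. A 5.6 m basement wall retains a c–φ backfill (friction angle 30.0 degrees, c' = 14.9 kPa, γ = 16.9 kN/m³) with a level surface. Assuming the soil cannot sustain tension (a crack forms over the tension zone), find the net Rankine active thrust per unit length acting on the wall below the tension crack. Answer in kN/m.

18.3 kN/m

K_a = 0.3333; √K_a = 0.5774.
Tension-crack depth z_c = 2c/(γ√K_a) = 2×14.9/(16.9×0.5774) = 3.054 m.
σ_a at base = K_a γ H − 2c√K_a = 0.3333×16.9×5.6 − 2×14.9×0.5774 = 14.34 kPa.
P_a = ½ × 14.34 × (H − z_c) = 0.5×14.34×2.546 = 18.26 kN/m.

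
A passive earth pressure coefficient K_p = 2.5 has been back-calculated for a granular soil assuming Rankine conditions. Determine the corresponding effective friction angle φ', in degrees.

25.4°

K_p = (1+sin φ)/(1−sin φ) ⇒ sin φ = (K_p − 1)/(K_p + 1) = 0.4286.
φ = arcsin(0.4286) = 25.38°.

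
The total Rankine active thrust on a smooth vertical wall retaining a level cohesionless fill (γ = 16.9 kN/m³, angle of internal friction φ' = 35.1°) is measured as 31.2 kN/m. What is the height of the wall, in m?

K_a = 0.2698. P_a = ½ K_a γ H² ⇒ H = √(2P_a/(K_a γ)).
H = √(2×31.2/(0.2698×16.9)) = 3.699 m.

3.70 m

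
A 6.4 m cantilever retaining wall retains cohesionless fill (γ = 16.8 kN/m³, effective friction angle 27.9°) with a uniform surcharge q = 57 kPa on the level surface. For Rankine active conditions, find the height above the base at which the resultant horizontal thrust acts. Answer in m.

K_a = 0.3625.
Triangular part P₁ = ½K_aγH² = 124.7 at H/3 = 2.133 m; rectangular part P₂ = K_a q H = 132.2 at H/2 = 3.200 m.
ȳ = (P₁·2.133 + P₂·3.200)/(P₁+P₂) = 2.682 m.

2.68 m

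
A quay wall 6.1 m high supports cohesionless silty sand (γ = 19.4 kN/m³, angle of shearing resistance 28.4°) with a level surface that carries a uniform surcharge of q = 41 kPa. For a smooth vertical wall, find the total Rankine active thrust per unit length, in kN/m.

217 kN/m

K_a = tan²(45° − φ/2) = 0.3554.
Soil triangle: ½ K_a γ H² = 0.5×0.3554×19.4×6.1² = 128.3 kN/m.
Surcharge rectangle: K_a q H = 0.3554×41×6.1 = 88.88 kN/m.
Total = 128.3 + 88.88 = 217.1 kN/m.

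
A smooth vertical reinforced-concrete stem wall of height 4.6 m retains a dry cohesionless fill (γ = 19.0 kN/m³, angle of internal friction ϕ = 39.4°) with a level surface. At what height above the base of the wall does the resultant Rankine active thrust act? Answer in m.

K_a = 0.2234.
The pressure distribution is triangular, so the resultant acts at H/3 above the base = 4.6/3 = 1.533 m.

1.53 m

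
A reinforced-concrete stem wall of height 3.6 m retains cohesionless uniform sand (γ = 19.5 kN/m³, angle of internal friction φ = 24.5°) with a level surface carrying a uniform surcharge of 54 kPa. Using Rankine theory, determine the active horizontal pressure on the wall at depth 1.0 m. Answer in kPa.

K_a = (1 − sin φ)/(1 + sin φ) = 0.4137.
σ_v = γz + q = 19.5 × 1.0 + 54 = 73.50 kPa.
σ_h = K_a σ_v = 0.4137 × 73.50 = 30.41 kPa.

30.4 kPa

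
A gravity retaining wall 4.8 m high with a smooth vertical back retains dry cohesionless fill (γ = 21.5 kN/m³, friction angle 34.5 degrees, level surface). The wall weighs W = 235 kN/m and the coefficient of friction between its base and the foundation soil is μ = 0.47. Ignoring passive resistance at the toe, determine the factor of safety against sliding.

K_a = tan²(45° − 34.5°/2) = 0.2768.
P_a = ½K_aγH² = 0.5×0.2768×21.5×4.8² = 68.56 kN/m, acting at H/3 = 1.600 m above the base.
FS_sliding = μW / P_a = 0.47×235 / 68.56 = 1.611.

1.61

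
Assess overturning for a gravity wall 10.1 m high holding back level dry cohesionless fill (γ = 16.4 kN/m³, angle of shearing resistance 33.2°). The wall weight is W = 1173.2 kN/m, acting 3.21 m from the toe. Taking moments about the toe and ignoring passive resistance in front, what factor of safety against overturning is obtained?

4.57

K_a = tan²(45° − 33.2°/2) = 0.2924.
P_a = ½K_aγH² = 0.5×0.2924×16.4×10.1² = 244.5 kN/m, acting at H/3 = 3.367 m above the base.
Overturning moment M_o = P_a × H/3 = 244.5 × 3.367 = 823.3.
Resisting moment M_r = W × 3.21 = 1173.2 × 3.21 = 3766.
FS_overturning = M_r/M_o = 3766/823.3 = 4.574.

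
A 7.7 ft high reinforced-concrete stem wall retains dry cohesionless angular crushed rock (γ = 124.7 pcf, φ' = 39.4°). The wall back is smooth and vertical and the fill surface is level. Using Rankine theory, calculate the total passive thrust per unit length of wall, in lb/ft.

K_p = tan²(45° + φ/2) = 4.475.
P_p = ½ K_p γ H² = 0.5 × 4.475 × 124.7 × 7.7² = 16540 lb/ft.

16500 lb/ft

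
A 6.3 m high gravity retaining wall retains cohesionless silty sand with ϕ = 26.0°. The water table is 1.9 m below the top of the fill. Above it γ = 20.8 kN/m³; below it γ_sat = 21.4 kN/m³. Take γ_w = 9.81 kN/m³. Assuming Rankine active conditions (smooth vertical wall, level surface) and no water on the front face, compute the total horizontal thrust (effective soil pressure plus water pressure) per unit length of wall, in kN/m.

K_a = tan²(45° − φ/2) = 0.3905.
γ' = 21.4 − 9.81 = 11.59 kN/m³. Depth below WT = 4.4 m.
σ'_h at WT = K_a γ d_w = 15.43 kPa; at base = 15.43 + K_a γ' × 4.4 = 35.34 kPa.
P₁ (0–1.9 m) = ½×15.43×1.9 = 14.66. P₂ (1.9–6.3 m) = ½(15.43+35.34)×4.4 = 111.7.
P_w = ½ γ_w h₂² = 0.5×9.81×4.4² = 94.96. Total = 14.66+111.7+94.96 = 221.3 kN/m.

221 kN/m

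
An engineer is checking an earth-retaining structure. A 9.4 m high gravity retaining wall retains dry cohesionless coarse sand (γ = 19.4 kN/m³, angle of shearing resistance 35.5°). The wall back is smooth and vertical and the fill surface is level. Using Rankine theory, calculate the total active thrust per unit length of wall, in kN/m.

227 kN/m

K_a = tan²(45° − φ/2) = 0.2653.
P_a = ½ K_a γ H² = 0.5 × 0.2653 × 19.4 × 9.4² = 227.4 kN/m.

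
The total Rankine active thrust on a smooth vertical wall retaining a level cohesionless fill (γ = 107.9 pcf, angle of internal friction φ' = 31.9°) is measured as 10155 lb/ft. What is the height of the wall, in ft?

24.7 ft

K_a = 0.3085. P_a = ½ K_a γ H² ⇒ H = √(2P_a/(K_a γ)).
H = √(2×10155/(0.3085×107.9)) = 24.70 ft.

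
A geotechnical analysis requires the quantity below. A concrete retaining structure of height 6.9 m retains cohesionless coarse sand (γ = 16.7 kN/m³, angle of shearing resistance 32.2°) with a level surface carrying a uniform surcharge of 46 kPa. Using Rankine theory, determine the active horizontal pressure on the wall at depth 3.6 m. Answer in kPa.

32.3 kPa

K_a = (1 − sin φ)/(1 + sin φ) = 0.3047.
σ_v = γz + q = 16.7 × 3.6 + 46 = 106.1 kPa.
σ_h = K_a σ_v = 0.3047 × 106.1 = 32.34 kPa.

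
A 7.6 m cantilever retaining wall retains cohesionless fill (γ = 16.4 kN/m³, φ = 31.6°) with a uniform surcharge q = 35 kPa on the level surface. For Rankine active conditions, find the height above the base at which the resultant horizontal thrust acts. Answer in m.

2.99 m

K_a = 0.3123.
Triangular part P₁ = ½K_aγH² = 147.9 at H/3 = 2.533 m; rectangular part P₂ = K_a q H = 83.08 at H/2 = 3.800 m.
ȳ = (P₁·2.533 + P₂·3.800)/(P₁+P₂) = 2.989 m.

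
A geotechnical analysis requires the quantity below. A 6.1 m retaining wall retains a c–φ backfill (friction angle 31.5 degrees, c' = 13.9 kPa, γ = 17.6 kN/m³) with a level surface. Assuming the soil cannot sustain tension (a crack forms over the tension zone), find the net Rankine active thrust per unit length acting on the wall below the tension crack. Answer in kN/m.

K_a = 0.3136; √K_a = 0.5600.
Tension-crack depth z_c = 2c/(γ√K_a) = 2×13.9/(17.6×0.5600) = 2.820 m.
σ_a at base = K_a γ H − 2c√K_a = 0.3136×17.6×6.1 − 2×13.9×0.5600 = 18.10 kPa.
P_a = ½ × 18.10 × (H − z_c) = 0.5×18.10×3.280 = 29.68 kN/m.

29.7 kN/m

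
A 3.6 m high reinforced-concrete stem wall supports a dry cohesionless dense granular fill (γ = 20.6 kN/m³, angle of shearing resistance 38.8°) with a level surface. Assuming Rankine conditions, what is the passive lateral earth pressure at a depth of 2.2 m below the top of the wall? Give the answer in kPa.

K_p = (1 + sin φ)/(1 − sin φ) = 4.356.
σ_h = K_p γ z = 4.356 × 20.6 × 2.2 = 197.4 kPa.

197 kPa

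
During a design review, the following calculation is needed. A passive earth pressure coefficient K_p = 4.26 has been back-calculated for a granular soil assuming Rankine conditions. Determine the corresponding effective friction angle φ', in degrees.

38.3°

K_p = (1+sin φ)/(1−sin φ) ⇒ sin φ = (K_p − 1)/(K_p + 1) = 0.6198.
φ = arcsin(0.6198) = 38.30°.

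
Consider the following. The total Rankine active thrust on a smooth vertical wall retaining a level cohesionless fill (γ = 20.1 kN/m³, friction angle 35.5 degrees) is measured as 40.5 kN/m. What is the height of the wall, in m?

K_a = 0.2653. P_a = ½ K_a γ H² ⇒ H = √(2P_a/(K_a γ)).
H = √(2×40.5/(0.2653×20.1)) = 3.898 m.

3.90 m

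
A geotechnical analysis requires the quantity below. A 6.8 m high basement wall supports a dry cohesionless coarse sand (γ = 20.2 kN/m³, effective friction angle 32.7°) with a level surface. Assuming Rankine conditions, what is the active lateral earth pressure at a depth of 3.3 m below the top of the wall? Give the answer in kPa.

K_a = (1 − sin φ)/(1 + sin φ) = 0.2985.
σ_h = K_a γ z = 0.2985 × 20.2 × 3.3 = 19.90 kPa.

19.9 kPa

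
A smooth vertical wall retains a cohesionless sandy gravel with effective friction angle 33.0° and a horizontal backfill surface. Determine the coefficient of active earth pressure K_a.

0.295

K_a = tan²(45° − φ/2) = tan²(28.50°) = 0.2948.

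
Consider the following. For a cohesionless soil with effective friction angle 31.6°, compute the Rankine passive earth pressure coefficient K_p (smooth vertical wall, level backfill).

K_p = (1 + sin φ)/(1 − sin φ) = tan²(45° + 31.6°/2) = 3.202.

3.20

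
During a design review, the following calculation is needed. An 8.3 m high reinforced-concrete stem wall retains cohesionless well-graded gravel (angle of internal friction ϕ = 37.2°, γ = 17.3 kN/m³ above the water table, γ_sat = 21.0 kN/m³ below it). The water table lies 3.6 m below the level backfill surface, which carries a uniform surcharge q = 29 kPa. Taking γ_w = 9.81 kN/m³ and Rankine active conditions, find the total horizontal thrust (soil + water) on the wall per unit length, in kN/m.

K_a = tan²(45° − φ/2) = 0.2464.
γ' = 21.0 − 9.81 = 11.19 kN/m³. h₂ = H − d_w = 4.7 m.
σ'_h: at surface K_a·q = 7.146; at WT K_a(q+γd_w) = 22.49; at base K_a(q+γd_w+γ'h₂) = 35.45 kPa.
P₁ = ½(7.146+22.49)×3.6 = 53.35; P₂ = ½(22.49+35.45)×4.7 = 136.2; P_w = ½γ_w h₂² = 108.4.
Total = 53.35+136.2+108.4 = 297.9 kN/m.

298 kN/m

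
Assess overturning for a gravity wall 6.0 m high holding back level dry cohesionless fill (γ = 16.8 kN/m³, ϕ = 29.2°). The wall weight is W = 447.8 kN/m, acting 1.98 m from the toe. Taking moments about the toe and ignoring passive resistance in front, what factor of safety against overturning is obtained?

4.26

K_a = tan²(45° − 29.2°/2) = 0.3442.
P_a = ½K_aγH² = 0.5×0.3442×16.8×6.0² = 104.1 kN/m, acting at H/3 = 2.000 m above the base.
Overturning moment M_o = P_a × H/3 = 104.1 × 2.000 = 208.2.
Resisting moment M_r = W × 1.98 = 447.8 × 1.98 = 886.6.
FS_overturning = M_r/M_o = 886.6/208.2 = 4.259.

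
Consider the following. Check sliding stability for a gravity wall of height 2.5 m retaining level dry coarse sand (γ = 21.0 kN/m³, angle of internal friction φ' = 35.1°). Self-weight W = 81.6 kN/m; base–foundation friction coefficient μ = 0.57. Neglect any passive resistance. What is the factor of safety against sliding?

2.63

K_a = tan²(45° − 35.1°/2) = 0.2698.
P_a = ½K_aγH² = 0.5×0.2698×21.0×2.5² = 17.71 kN/m, acting at H/3 = 0.8333 m above the base.
FS_sliding = μW / P_a = 0.57×81.6 / 17.71 = 2.627.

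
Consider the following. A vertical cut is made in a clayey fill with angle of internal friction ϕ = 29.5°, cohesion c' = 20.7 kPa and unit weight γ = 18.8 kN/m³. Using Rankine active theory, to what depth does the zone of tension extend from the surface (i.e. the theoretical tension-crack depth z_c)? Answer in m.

3.78 m

K_a = tan²(45° − 29.5°/2) = 0.3401; √K_a = 0.5832.
The active pressure is zero where K_a γ z = 2c√K_a, so z_c = 2c/(γ√K_a) = 2×20.7/(18.8×0.5832) = 3.776 m.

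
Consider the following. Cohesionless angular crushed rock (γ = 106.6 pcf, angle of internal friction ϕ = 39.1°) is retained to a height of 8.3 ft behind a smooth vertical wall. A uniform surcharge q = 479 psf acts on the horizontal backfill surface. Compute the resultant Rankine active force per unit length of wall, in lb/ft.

1730 lb/ft

K_a = tan²(45° − φ/2) = 0.2265.
Soil triangle: ½ K_a γ H² = 0.5×0.2265×106.6×8.3² = 831.6 lb/ft.
Surcharge rectangle: K_a q H = 0.2265×479×8.3 = 900.4 lb/ft.
Total = 831.6 + 900.4 = 1732 lb/ft.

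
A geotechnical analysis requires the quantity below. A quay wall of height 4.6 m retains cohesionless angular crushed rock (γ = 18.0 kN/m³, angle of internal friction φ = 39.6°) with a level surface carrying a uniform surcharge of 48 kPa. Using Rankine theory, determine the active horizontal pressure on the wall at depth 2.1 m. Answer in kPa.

K_a = (1 − sin φ)/(1 + sin φ) = 0.2214.
σ_v = γz + q = 18.0 × 2.1 + 48 = 85.80 kPa.
σ_h = K_a σ_v = 0.2214 × 85.80 = 19.00 kPa.

19.0 kPa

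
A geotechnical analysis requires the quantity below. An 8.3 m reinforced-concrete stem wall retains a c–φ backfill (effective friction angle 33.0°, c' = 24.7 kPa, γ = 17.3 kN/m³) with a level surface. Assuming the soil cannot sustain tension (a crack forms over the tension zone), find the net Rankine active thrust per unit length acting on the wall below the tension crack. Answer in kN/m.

K_a = 0.2948; √K_a = 0.5430.
Tension-crack depth z_c = 2c/(γ√K_a) = 2×24.7/(17.3×0.5430) = 5.259 m.
σ_a at base = K_a γ H − 2c√K_a = 0.2948×17.3×8.3 − 2×24.7×0.5430 = 15.51 kPa.
P_a = ½ × 15.51 × (H − z_c) = 0.5×15.51×3.041 = 23.58 kN/m.

23.6 kN/m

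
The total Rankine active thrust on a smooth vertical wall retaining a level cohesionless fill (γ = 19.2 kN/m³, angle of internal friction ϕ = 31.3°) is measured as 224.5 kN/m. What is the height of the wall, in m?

8.60 m

K_a = 0.3162. P_a = ½ K_a γ H² ⇒ H = √(2P_a/(K_a γ)).
H = √(2×224.5/(0.3162×19.2)) = 8.600 m.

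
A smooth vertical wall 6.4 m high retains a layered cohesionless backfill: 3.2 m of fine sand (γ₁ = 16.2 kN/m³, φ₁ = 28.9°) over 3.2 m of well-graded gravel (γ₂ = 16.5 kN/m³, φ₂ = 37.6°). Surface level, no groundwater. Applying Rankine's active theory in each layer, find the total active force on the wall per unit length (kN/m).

89.5 kN/m

K_a1 = tan²(45°−28.9°/2) = 0.3484; K_a2 = tan²(45°−37.6°/2) = 0.2421.
Layer 1: σ at base = K_a1 γ₁ h₁ = 18.06 kPa; P₁ = ½×18.06×3.2 = 28.89.
Layer 2: σ_v at top = γ₁h₁ = 51.84; σ_h top = K_a2×51.84 = 12.55; σ_h base = K_a2×(51.84+16.5×3.2) = 25.34.
P₂ = ½(12.55+25.34)×3.2 = 60.62. Total P_a = 28.89+60.62 = 89.51 kN/m.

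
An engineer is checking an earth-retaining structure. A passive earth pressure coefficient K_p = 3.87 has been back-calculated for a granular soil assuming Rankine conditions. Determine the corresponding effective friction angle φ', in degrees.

36.1°

K_p = (1+sin φ)/(1−sin φ) ⇒ sin φ = (K_p − 1)/(K_p + 1) = 0.5893.
φ = arcsin(0.5893) = 36.11°.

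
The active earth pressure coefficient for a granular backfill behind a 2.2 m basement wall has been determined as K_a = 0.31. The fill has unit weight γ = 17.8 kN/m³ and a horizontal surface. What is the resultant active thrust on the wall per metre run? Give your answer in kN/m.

P = ½ K_a γ H² = 0.5 × 0.31 × 17.8 × 2.2² = 13.35 kN/m.

13.4 kN/m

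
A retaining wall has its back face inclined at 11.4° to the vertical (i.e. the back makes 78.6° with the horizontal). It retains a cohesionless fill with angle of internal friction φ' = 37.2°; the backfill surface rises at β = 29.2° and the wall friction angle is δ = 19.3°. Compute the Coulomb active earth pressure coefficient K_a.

0.518

K_a = sin²(α+φ) / [sin²α · sin(α−δ) · (1 + √{sin(φ+δ)sin(φ−β) / (sin(α−δ)sin(α+β))})²].
With α = 78.6°, φ = 37.2°, δ = 19.3°, β = 29.2°: K_a = 0.5178.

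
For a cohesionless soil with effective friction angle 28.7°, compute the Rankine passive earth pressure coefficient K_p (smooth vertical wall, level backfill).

2.85

K_p = (1 + sin φ)/(1 − sin φ) = tan²(45° + 28.7°/2) = 2.848.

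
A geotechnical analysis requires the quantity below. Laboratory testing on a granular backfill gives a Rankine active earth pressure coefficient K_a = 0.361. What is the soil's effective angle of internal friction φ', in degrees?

28.0°

K_a = tan²(45° − φ/2) ⇒ 45° − φ/2 = arctan(√0.361) = 31.00°.
φ = 2(45° − 31.00°) = 28.00°.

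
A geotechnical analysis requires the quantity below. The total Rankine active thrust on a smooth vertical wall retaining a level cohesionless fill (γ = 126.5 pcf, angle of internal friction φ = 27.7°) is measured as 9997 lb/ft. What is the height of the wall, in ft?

20.8 ft

K_a = 0.3653. P_a = ½ K_a γ H² ⇒ H = √(2P_a/(K_a γ)).
H = √(2×9997/(0.3653×126.5)) = 20.80 ft.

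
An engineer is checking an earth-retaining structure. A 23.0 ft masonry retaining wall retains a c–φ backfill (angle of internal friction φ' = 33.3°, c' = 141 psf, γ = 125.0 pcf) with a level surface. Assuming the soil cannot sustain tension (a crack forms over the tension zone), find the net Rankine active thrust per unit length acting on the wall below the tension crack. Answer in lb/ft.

K_a = 0.2911; √K_a = 0.5396.
Tension-crack depth z_c = 2c/(γ√K_a) = 2×141/(125.0×0.5396) = 4.181 ft.
σ_a at base = K_a γ H − 2c√K_a = 0.2911×125.0×23.0 − 2×141×0.5396 = 684.9 psf.
P_a = ½ × 684.9 × (H − z_c) = 0.5×684.9×18.82 = 6444 lb/ft.

6440 lb/ft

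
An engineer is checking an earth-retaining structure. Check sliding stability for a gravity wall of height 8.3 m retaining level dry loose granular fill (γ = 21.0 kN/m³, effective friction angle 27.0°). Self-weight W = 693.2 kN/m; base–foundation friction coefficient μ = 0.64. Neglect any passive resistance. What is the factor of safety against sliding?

1.63

K_a = tan²(45° − 27.0°/2) = 0.3755.
P_a = ½K_aγH² = 0.5×0.3755×21.0×8.3² = 271.6 kN/m, acting at H/3 = 2.767 m above the base.
FS_sliding = μW / P_a = 0.64×693.2 / 271.6 = 1.633.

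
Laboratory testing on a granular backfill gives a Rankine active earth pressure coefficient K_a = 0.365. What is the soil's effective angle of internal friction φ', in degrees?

K_a = tan²(45° − φ/2) ⇒ 45° − φ/2 = arctan(√0.365) = 31.14°.
φ = 2(45° − 31.14°) = 27.72°.

27.7°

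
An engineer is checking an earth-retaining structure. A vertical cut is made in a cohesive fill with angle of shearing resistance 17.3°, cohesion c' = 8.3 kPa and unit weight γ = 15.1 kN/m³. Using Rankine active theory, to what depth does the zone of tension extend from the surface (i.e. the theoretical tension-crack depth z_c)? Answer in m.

K_a = tan²(45° − 17.3°/2) = 0.5416; √K_a = 0.7359.
The active pressure is zero where K_a γ z = 2c√K_a, so z_c = 2c/(γ√K_a) = 2×8.3/(15.1×0.7359) = 1.494 m.

1.49 m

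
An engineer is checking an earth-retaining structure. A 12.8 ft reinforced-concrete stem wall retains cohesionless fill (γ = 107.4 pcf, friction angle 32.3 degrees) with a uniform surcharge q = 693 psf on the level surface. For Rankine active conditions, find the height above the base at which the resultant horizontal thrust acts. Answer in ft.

5.34 ft

K_a = 0.3035.
Triangular part P₁ = ½K_aγH² = 2670 at H/3 = 4.267 ft; rectangular part P₂ = K_a q H = 2692 at H/2 = 6.400 ft.
ȳ = (P₁·4.267 + P₂·6.400)/(P₁+P₂) = 5.338 ft.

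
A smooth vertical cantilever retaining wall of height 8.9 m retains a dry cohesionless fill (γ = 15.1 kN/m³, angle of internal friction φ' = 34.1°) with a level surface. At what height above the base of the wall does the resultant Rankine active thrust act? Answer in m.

K_a = 0.2815.
The pressure distribution is triangular, so the resultant acts at H/3 above the base = 8.9/3 = 2.967 m.

2.97 m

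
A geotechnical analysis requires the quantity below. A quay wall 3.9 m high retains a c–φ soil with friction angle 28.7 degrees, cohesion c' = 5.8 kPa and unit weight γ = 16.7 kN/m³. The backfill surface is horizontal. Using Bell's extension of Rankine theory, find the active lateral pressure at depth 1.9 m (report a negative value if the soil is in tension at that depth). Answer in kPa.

4.27 kPa

K_a = (1 − sin φ)/(1 + sin φ) = 0.3511.
σ_a = K_a γ z − 2c√K_a = 0.3511×16.7×1.9 − 2×5.8×0.5926 = 4.268 kPa.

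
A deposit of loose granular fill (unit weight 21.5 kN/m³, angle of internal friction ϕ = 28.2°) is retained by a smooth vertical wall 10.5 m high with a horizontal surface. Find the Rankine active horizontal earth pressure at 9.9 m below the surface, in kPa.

K_a = (1 − sin φ)/(1 + sin φ) = 0.3582.
σ_h = K_a γ z = 0.3582 × 21.5 × 9.9 = 76.24 kPa.

76.2 kPa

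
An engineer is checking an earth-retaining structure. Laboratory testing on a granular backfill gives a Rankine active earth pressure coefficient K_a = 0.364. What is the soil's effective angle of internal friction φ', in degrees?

K_a = tan²(45° − φ/2) ⇒ 45° − φ/2 = arctan(√0.364) = 31.10°.
φ = 2(45° − 31.10°) = 27.79°.

27.8°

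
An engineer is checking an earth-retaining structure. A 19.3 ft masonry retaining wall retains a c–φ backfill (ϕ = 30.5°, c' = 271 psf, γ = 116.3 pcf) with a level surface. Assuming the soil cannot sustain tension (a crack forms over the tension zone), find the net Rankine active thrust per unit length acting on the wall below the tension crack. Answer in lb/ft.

K_a = 0.3267; √K_a = 0.5715.
Tension-crack depth z_c = 2c/(γ√K_a) = 2×271/(116.3×0.5715) = 8.154 ft.
σ_a at base = K_a γ H − 2c√K_a = 0.3267×116.3×19.3 − 2×271×0.5715 = 423.5 psf.
P_a = ½ × 423.5 × (H − z_c) = 0.5×423.5×11.15 = 2360 lb/ft.

2360 lb/ft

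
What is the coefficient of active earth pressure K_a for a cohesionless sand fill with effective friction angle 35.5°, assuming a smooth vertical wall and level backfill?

0.265

K_a = (1 − sin φ)/(1 + sin φ) = (1 − sin 35.5°)/(1 + sin 35.5°) = 0.2653.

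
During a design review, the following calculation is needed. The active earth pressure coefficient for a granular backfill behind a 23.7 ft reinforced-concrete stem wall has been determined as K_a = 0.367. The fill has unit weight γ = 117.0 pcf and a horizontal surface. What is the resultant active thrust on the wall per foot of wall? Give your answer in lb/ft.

12100 lb/ft

P = ½ K_a γ H² = 0.5 × 0.367 × 117.0 × 23.7² = 12060 lb/ft.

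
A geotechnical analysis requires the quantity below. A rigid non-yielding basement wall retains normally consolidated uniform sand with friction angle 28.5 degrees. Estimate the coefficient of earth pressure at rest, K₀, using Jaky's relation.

K₀ = 1 − sin φ' = 1 − sin 28.5° = 0.5228.

0.523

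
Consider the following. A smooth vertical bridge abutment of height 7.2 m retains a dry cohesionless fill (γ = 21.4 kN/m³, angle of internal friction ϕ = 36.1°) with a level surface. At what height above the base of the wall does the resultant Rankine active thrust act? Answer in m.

2.40 m

K_a = 0.2585.
The pressure distribution is triangular, so the resultant acts at H/3 above the base = 7.2/3 = 2.400 m.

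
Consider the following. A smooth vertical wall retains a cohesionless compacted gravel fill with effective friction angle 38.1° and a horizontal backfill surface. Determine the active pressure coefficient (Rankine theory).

K_a = (1 − sin φ)/(1 + sin φ) = (1 − sin 38.1°)/(1 + sin 38.1°) = 0.2368.

0.237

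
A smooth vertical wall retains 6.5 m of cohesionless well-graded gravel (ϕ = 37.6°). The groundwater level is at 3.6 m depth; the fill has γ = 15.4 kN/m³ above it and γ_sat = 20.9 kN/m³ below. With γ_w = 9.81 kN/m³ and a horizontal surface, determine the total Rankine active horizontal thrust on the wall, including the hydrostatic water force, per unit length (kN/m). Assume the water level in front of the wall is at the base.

K_a = tan²(45° − φ/2) = 0.2421.
γ' = 20.9 − 9.81 = 11.09 kN/m³. Depth below WT = 2.9 m.
σ'_h at WT = K_a γ d_w = 13.42 kPa; at base = 13.42 + K_a γ' × 2.9 = 21.21 kPa.
P₁ (0–3.6 m) = ½×13.42×3.6 = 24.16. P₂ (3.6–6.5 m) = ½(13.42+21.21)×2.9 = 50.22.
P_w = ½ γ_w h₂² = 0.5×9.81×2.9² = 41.25. Total = 24.16+50.22+41.25 = 115.6 kN/m.

116 kN/m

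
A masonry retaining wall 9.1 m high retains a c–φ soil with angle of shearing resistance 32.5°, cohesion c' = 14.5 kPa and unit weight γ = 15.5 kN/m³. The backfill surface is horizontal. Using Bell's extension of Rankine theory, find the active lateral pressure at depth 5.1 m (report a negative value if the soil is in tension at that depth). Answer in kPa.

7.88 kPa

K_a = (1 − sin φ)/(1 + sin φ) = 0.3010.
σ_a = K_a γ z − 2c√K_a = 0.3010×15.5×5.1 − 2×14.5×0.5486 = 7.883 kPa.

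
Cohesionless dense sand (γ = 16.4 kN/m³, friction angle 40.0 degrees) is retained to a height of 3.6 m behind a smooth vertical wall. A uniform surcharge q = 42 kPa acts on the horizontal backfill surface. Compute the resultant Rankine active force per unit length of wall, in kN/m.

K_a = tan²(45° − φ/2) = 0.2174.
Soil triangle: ½ K_a γ H² = 0.5×0.2174×16.4×3.6² = 23.11 kN/m.
Surcharge rectangle: K_a q H = 0.2174×42×3.6 = 32.88 kN/m.
Total = 23.11 + 32.88 = 55.99 kN/m.

56.0 kN/m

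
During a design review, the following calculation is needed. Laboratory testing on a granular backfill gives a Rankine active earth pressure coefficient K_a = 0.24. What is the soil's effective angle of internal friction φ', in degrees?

37.8°

K_a = tan²(45° − φ/2) ⇒ 45° − φ/2 = arctan(√0.24) = 26.10°.
φ = 2(45° − 26.10°) = 37.80°.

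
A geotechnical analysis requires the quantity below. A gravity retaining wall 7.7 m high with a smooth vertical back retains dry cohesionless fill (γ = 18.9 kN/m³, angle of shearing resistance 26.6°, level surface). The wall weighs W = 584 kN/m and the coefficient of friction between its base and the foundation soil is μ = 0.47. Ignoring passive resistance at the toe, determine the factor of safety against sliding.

K_a = tan²(45° − 26.6°/2) = 0.3814.
P_a = ½K_aγH² = 0.5×0.3814×18.9×7.7² = 213.7 kN/m, acting at H/3 = 2.567 m above the base.
FS_sliding = μW / P_a = 0.47×584 / 213.7 = 1.284.

1.28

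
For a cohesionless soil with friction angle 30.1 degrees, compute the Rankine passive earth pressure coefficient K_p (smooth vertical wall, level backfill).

3.01

K_p = (1 + sin φ)/(1 − sin φ) = tan²(45° + 30.1°/2) = 3.012.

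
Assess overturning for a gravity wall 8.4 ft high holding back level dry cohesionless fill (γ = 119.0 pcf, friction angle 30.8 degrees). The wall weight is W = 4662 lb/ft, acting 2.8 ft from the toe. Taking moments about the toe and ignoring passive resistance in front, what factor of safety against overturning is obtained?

K_a = tan²(45° − 30.8°/2) = 0.3227.
P_a = ½K_aγH² = 0.5×0.3227×119.0×8.4² = 1355 lb/ft, acting at H/3 = 2.800 ft above the base.
Overturning moment M_o = P_a × H/3 = 1355 × 2.800 = 3794.
Resisting moment M_r = W × 2.8 = 4662 × 2.8 = 13050.
FS_overturning = M_r/M_o = 13050/3794 = 3.441.

3.44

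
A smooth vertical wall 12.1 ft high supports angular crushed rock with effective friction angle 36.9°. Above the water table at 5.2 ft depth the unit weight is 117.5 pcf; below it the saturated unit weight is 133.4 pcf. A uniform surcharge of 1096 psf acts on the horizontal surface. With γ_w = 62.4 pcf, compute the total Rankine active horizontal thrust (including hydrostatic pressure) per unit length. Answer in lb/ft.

6670 lb/ft

K_a = tan²(45° − φ/2) = 0.2497.
γ' = 133.4 − 62.4 = 71.00 pcf. h₂ = H − d_w = 6.9 ft.
σ'_h: at surface K_a·q = 273.6; at WT K_a(q+γd_w) = 426.2; at base K_a(q+γd_w+γ'h₂) = 548.5 psf.
P₁ = ½(273.6+426.2)×5.2 = 1820; P₂ = ½(426.2+548.5)×6.9 = 3363; P_w = ½γ_w h₂² = 1485.
Total = 1820+3363+1485 = 6668 lb/ft.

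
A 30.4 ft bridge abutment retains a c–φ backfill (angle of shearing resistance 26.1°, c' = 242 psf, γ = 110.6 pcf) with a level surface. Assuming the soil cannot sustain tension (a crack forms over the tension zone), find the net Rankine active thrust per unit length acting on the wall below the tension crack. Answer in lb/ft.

11800 lb/ft

K_a = 0.3889; √K_a = 0.6237.
Tension-crack depth z_c = 2c/(γ√K_a) = 2×242/(110.6×0.6237) = 7.017 ft.
σ_a at base = K_a γ H − 2c√K_a = 0.3889×110.6×30.4 − 2×242×0.6237 = 1006 psf.
P_a = ½ × 1006 × (H − z_c) = 0.5×1006×23.38 = 11760 lb/ft.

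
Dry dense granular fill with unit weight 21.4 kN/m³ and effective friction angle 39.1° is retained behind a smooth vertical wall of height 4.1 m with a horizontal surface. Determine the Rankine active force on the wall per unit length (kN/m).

40.7 kN/m

K_a = tan²(45° − φ/2) = 0.2265.
P_a = ½ K_a γ H² = 0.5 × 0.2265 × 21.4 × 4.1² = 40.74 kN/m.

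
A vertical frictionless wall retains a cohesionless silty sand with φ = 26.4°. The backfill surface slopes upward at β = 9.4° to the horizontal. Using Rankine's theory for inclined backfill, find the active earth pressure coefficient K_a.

K_a = cos β · (cos β − √(cos²β − cos²φ)) / (cos β + √(cos²β − cos²φ)).
cos β = 0.9866, cos φ = 0.8957, √(cos²β − cos²φ) = 0.4136.
K_a = 0.9866 × (0.9866 − 0.4136)/(0.9866 + 0.4136) = 0.4038.

0.404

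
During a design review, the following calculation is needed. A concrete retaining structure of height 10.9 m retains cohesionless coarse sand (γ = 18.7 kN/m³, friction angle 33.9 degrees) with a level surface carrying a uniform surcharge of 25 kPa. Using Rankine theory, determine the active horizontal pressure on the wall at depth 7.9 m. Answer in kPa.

K_a = (1 − sin φ)/(1 + sin φ) = 0.2839.
σ_v = γz + q = 18.7 × 7.9 + 25 = 172.7 kPa.
σ_h = K_a σ_v = 0.2839 × 172.7 = 49.04 kPa.

49.0 kPa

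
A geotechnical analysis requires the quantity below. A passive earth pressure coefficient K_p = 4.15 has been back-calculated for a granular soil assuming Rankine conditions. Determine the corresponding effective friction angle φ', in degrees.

K_p = (1+sin φ)/(1−sin φ) ⇒ sin φ = (K_p − 1)/(K_p + 1) = 0.6117.
φ = arcsin(0.6117) = 37.71°.

37.7°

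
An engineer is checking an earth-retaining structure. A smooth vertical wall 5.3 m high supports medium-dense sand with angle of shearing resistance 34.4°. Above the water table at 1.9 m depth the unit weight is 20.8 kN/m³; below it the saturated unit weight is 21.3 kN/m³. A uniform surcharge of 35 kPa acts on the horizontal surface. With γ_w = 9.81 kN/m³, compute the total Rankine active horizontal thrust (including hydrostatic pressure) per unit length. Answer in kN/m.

175 kN/m

K_a = tan²(45° − φ/2) = 0.2780.
γ' = 21.3 − 9.81 = 11.49 kN/m³. h₂ = H − d_w = 3.4 m.
σ'_h: at surface K_a·q = 9.729; at WT K_a(q+γd_w) = 20.72; at base K_a(q+γd_w+γ'h₂) = 31.57 kPa.
P₁ = ½(9.729+20.72)×1.9 = 28.92; P₂ = ½(20.72+31.57)×3.4 = 88.89; P_w = ½γ_w h₂² = 56.70.
Total = 28.92+88.89+56.70 = 174.5 kN/m.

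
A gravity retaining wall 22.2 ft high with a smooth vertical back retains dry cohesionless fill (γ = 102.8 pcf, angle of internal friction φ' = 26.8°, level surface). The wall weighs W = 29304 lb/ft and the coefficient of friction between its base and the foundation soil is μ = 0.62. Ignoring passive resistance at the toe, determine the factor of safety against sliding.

1.90

K_a = tan²(45° − 26.8°/2) = 0.3785.
P_a = ½K_aγH² = 0.5×0.3785×102.8×22.2² = 9588 lb/ft, acting at H/3 = 7.400 ft above the base.
FS_sliding = μW / P_a = 0.62×29304 / 9588 = 1.895.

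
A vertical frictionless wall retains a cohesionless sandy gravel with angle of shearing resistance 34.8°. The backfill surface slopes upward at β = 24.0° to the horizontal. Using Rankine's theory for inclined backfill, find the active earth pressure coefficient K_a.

0.357

K_a = cos β · (cos β − √(cos²β − cos²φ)) / (cos β + √(cos²β − cos²φ)).
cos β = 0.9135, cos φ = 0.8211, √(cos²β − cos²φ) = 0.4003.
K_a = 0.9135 × (0.9135 − 0.4003)/(0.9135 + 0.4003) = 0.3568.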